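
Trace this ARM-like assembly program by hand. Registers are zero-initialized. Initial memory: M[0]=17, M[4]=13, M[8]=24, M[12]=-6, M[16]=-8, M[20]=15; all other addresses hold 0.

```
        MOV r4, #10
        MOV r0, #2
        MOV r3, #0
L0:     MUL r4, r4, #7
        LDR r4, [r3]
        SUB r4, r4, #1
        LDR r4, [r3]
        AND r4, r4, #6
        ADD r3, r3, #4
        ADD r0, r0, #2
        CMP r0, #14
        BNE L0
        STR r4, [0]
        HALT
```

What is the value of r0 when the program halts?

after MOV r4, #10: r4=10
after MOV r0, #2: r0=2
after MOV r3, #0: r3=0
after MUL r4, r4, #7: r4=10*7=70
after LDR r4, [r3]: r4=M[0]=17
after SUB r4, r4, #1: r4=17-1=16
after LDR r4, [r3]: r4=M[0]=17
after AND r4, r4, #6: r4=17&6=0
after ADD r3, r3, #4: r3=0+4=4
after ADD r0, r0, #2: r0=2+2=4
CMP r0, #14  (cmp 4,14)
BNE L0: taken
after MUL r4, r4, #7: r4=0*7=0
after LDR r4, [r3]: r4=M[4]=13
after SUB r4, r4, #1: r4=13-1=12
after LDR r4, [r3]: r4=M[4]=13
after AND r4, r4, #6: r4=13&6=4
after ADD r3, r3, #4: r3=4+4=8
after ADD r0, r0, #2: r0=4+2=6
CMP r0, #14  (cmp 6,14)
BNE L0: taken
after MUL r4, r4, #7: r4=4*7=28
after LDR r4, [r3]: r4=M[8]=24
after SUB r4, r4, #1: r4=24-1=23
after LDR r4, [r3]: r4=M[8]=24
after AND r4, r4, #6: r4=24&6=0
after ADD r3, r3, #4: r3=8+4=12
after ADD r0, r0, #2: r0=6+2=8
CMP r0, #14  (cmp 8,14)
BNE L0: taken
after MUL r4, r4, #7: r4=0*7=0
after LDR r4, [r3]: r4=M[12]=-6
after SUB r4, r4, #1: r4=(-6)-1=-7
after LDR r4, [r3]: r4=M[12]=-6
after AND r4, r4, #6: r4=(-6)&6=2
after ADD r3, r3, #4: r3=12+4=16
after ADD r0, r0, #2: r0=8+2=10
CMP r0, #14  (cmp 10,14)
BNE L0: taken
after MUL r4, r4, #7: r4=2*7=14
after LDR r4, [r3]: r4=M[16]=-8
after SUB r4, r4, #1: r4=(-8)-1=-9
after LDR r4, [r3]: r4=M[16]=-8
after AND r4, r4, #6: r4=(-8)&6=0
after ADD r3, r3, #4: r3=16+4=20
after ADD r0, r0, #2: r0=10+2=12
CMP r0, #14  (cmp 12,14)
BNE L0: taken
after MUL r4, r4, #7: r4=0*7=0
after LDR r4, [r3]: r4=M[20]=15
after SUB r4, r4, #1: r4=15-1=14
after LDR r4, [r3]: r4=M[20]=15
after AND r4, r4, #6: r4=15&6=6
after ADD r3, r3, #4: r3=20+4=24
after ADD r0, r0, #2: r0=12+2=14
CMP r0, #14  (cmp 14,14)
BNE L0: not taken
STR r4, [0] → M[0]=6
halt.

14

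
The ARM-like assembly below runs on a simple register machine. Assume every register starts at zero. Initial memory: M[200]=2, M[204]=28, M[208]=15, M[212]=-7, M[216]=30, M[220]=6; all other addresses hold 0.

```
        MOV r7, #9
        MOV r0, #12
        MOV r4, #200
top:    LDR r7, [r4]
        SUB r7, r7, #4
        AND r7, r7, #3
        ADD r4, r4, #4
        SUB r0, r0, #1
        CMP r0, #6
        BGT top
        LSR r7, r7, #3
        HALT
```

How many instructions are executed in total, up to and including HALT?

47

MOV r7, #9 → r7=9
MOV r0, #12 → r0=12
MOV r4, #200 → r4=200
LDR r7, [r4] → r7=M[200]=2
SUB r7, r7, #4 → r7=2-4=-2
AND r7, r7, #3 → r7=(-2)&3=2
ADD r4, r4, #4 → r4=200+4=204
SUB r0, r0, #1 → r0=12-1=11
CMP r0, #6  (cmp 11,6)
BGT top: taken
LDR r7, [r4] → r7=M[204]=28
SUB r7, r7, #4 → r7=28-4=24
AND r7, r7, #3 → r7=24&3=0
ADD r4, r4, #4 → r4=204+4=208
SUB r0, r0, #1 → r0=11-1=10
CMP r0, #6  (cmp 10,6)
BGT top: taken
LDR r7, [r4] → r7=M[208]=15
SUB r7, r7, #4 → r7=15-4=11
AND r7, r7, #3 → r7=11&3=3
ADD r4, r4, #4 → r4=208+4=212
SUB r0, r0, #1 → r0=10-1=9
CMP r0, #6  (cmp 9,6)
BGT top: taken
LDR r7, [r4] → r7=M[212]=-7
SUB r7, r7, #4 → r7=(-7)-4=-11
AND r7, r7, #3 → r7=(-11)&3=1
ADD r4, r4, #4 → r4=212+4=216
SUB r0, r0, #1 → r0=9-1=8
CMP r0, #6  (cmp 8,6)
BGT top: taken
LDR r7, [r4] → r7=M[216]=30
SUB r7, r7, #4 → r7=30-4=26
AND r7, r7, #3 → r7=26&3=2
ADD r4, r4, #4 → r4=216+4=220
SUB r0, r0, #1 → r0=8-1=7
CMP r0, #6  (cmp 7,6)
BGT top: taken
LDR r7, [r4] → r7=M[220]=6
SUB r7, r7, #4 → r7=6-4=2
AND r7, r7, #3 → r7=2&3=2
ADD r4, r4, #4 → r4=220+4=224
SUB r0, r0, #1 → r0=7-1=6
CMP r0, #6  (cmp 6,6)
BGT top: not taken
LSR r7, r7, #3 → r7=2>>3=0
halt.
Total executed instructions: 47.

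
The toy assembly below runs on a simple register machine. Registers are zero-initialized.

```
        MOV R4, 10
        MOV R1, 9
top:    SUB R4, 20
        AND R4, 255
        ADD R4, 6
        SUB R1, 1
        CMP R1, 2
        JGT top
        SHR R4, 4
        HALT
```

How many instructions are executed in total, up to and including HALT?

MOV R4, 10 → R4=10
MOV R1, 9 → R1=9
SUB R4, 20 → R4=10-20=-10
AND R4, 255 → R4=(-10)&255=246
ADD R4, 6 → R4=246+6=252
SUB R1, 1 → R1=9-1=8
CMP R1, 2  (cmp 8,2)
JGT top: taken
SUB R4, 20 → R4=252-20=232
AND R4, 255 → R4=232&255=232
ADD R4, 6 → R4=232+6=238
SUB R1, 1 → R1=8-1=7
CMP R1, 2  (cmp 7,2)
JGT top: taken
SUB R4, 20 → R4=238-20=218
AND R4, 255 → R4=218&255=218
ADD R4, 6 → R4=218+6=224
SUB R1, 1 → R1=7-1=6
CMP R1, 2  (cmp 6,2)
JGT top: taken
SUB R4, 20 → R4=224-20=204
AND R4, 255 → R4=204&255=204
ADD R4, 6 → R4=204+6=210
SUB R1, 1 → R1=6-1=5
CMP R1, 2  (cmp 5,2)
JGT top: taken
SUB R4, 20 → R4=210-20=190
AND R4, 255 → R4=190&255=190
ADD R4, 6 → R4=190+6=196
SUB R1, 1 → R1=5-1=4
CMP R1, 2  (cmp 4,2)
JGT top: taken
SUB R4, 20 → R4=196-20=176
AND R4, 255 → R4=176&255=176
ADD R4, 6 → R4=176+6=182
SUB R1, 1 → R1=4-1=3
CMP R1, 2  (cmp 3,2)
JGT top: taken
SUB R4, 20 → R4=182-20=162
AND R4, 255 → R4=162&255=162
ADD R4, 6 → R4=162+6=168
SUB R1, 1 → R1=3-1=2
CMP R1, 2  (cmp 2,2)
JGT top: not taken
SHR R4, 4 → R4=168>>4=10
halt.
Total executed instructions: 46.

46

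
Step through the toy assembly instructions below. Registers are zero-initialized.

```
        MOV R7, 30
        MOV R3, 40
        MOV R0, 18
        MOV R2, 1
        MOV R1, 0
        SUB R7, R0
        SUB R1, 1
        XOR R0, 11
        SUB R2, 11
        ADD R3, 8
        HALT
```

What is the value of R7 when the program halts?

MOV R7, 30 → R7=30
MOV R3, 40 → R3=40
MOV R0, 18 → R0=18
MOV R2, 1 → R2=1
MOV R1, 0 → R1=0
SUB R7, R0 → R7=30-18=12
SUB R1, 1 → R1=0-1=-1
XOR R0, 11 → R0=18^11=25
SUB R2, 11 → R2=1-11=-10
ADD R3, 8 → R3=40+8=48
halt.

12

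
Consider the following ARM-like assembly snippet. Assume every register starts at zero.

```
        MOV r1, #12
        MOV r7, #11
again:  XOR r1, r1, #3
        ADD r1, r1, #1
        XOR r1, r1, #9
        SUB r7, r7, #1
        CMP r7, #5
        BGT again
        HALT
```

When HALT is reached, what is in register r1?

22

r1=12
r7=11
r1=12^3=15
r1=15+1=16
r1=16^9=25
r7=11-1=10
CMP r7, #5  (cmp 10,5)
BGT again: taken
r1=25^3=26
r1=26+1=27
r1=27^9=18
r7=10-1=9
CMP r7, #5  (cmp 9,5)
BGT again: taken
r1=18^3=17
r1=17+1=18
r1=18^9=27
r7=9-1=8
CMP r7, #5  (cmp 8,5)
BGT again: taken
r1=27^3=24
r1=24+1=25
r1=25^9=16
r7=8-1=7
CMP r7, #5  (cmp 7,5)
BGT again: taken
r1=16^3=19
r1=19+1=20
r1=20^9=29
r7=7-1=6
CMP r7, #5  (cmp 6,5)
BGT again: taken
r1=29^3=30
r1=30+1=31
r1=31^9=22
r7=6-1=5
CMP r7, #5  (cmp 5,5)
BGT again: not taken
halt.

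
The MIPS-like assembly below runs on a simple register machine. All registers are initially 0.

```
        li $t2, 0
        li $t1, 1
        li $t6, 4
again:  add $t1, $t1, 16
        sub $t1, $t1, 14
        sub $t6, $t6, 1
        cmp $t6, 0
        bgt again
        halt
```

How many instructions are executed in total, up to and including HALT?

24

after li $t2, 0: $t2=0
after li $t1, 1: $t1=1
after li $t6, 4: $t6=4
after add $t1, $t1, 16: $t1=1+16=17
after sub $t1, $t1, 14: $t1=17-14=3
after sub $t6, $t6, 1: $t6=4-1=3
cmp $t6, 0  (cmp 3,0)
bgt again: taken
after add $t1, $t1, 16: $t1=3+16=19
after sub $t1, $t1, 14: $t1=19-14=5
after sub $t6, $t6, 1: $t6=3-1=2
cmp $t6, 0  (cmp 2,0)
bgt again: taken
after add $t1, $t1, 16: $t1=5+16=21
after sub $t1, $t1, 14: $t1=21-14=7
after sub $t6, $t6, 1: $t6=2-1=1
cmp $t6, 0  (cmp 1,0)
bgt again: taken
after add $t1, $t1, 16: $t1=7+16=23
after sub $t1, $t1, 14: $t1=23-14=9
after sub $t6, $t6, 1: $t6=1-1=0
cmp $t6, 0  (cmp 0,0)
bgt again: not taken
halt.
Total executed instructions: 24.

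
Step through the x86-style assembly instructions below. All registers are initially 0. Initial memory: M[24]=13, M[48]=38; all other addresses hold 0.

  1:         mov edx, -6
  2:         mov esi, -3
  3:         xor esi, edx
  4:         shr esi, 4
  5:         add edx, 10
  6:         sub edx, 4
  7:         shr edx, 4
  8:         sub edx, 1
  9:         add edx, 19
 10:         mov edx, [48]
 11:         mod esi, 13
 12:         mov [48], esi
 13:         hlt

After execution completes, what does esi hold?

mov edx, -6 → edx=-6
mov esi, -3 → esi=-3
xor esi, edx → esi=(-3)^(-6)=7
shr esi, 4 → esi=7>>4=0
add edx, 10 → edx=(-6)+10=4
sub edx, 4 → edx=4-4=0
shr edx, 4 → edx=0>>4=0
sub edx, 1 → edx=0-1=-1
add edx, 19 → edx=(-1)+19=18
mov edx, [48] → edx=M[48]=38
mod esi, 13 → esi=0%13=0
mov [48], esi → M[48]=0
halt.

0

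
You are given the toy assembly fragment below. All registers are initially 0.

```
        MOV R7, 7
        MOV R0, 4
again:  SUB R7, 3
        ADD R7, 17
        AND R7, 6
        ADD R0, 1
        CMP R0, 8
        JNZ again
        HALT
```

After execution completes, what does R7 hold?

R7=7
R0=4
R7=7-3=4
R7=4+17=21
R7=21&6=4
R0=4+1=5
CMP R0, 8  (cmp 5,8)
JNZ again: taken
R7=4-3=1
R7=1+17=18
R7=18&6=2
R0=5+1=6
CMP R0, 8  (cmp 6,8)
JNZ again: taken
R7=2-3=-1
R7=(-1)+17=16
R7=16&6=0
R0=6+1=7
CMP R0, 8  (cmp 7,8)
JNZ again: taken
R7=0-3=-3
R7=(-3)+17=14
R7=14&6=6
R0=7+1=8
CMP R0, 8  (cmp 8,8)
JNZ again: not taken
halt.

6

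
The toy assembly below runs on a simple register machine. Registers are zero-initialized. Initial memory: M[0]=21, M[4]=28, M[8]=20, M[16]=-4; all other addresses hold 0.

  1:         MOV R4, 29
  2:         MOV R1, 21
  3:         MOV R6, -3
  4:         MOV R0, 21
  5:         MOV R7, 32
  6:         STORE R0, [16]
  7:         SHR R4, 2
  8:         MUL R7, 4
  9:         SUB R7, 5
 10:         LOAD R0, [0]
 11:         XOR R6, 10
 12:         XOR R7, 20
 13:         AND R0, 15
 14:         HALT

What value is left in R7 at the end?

after MOV R4, 29: R4=29
after MOV R1, 21: R1=21
after MOV R6, -3: R6=-3
after MOV R0, 21: R0=21
after MOV R7, 32: R7=32
STORE R0, [16] → M[16]=21
after SHR R4, 2: R4=29>>2=7
after MUL R7, 4: R7=32*4=128
after SUB R7, 5: R7=128-5=123
after LOAD R0, [0]: R0=M[0]=21
after XOR R6, 10: R6=(-3)^10=-9
after XOR R7, 20: R7=123^20=111
after AND R0, 15: R0=21&15=5
halt.

111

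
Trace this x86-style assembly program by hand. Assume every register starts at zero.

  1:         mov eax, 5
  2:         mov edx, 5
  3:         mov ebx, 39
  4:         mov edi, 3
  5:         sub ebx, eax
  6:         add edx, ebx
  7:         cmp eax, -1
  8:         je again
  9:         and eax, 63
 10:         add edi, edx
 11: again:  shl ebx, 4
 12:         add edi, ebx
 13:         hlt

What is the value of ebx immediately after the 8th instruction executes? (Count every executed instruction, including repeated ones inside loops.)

after mov eax, 5: eax=5
after mov edx, 5: edx=5
after mov ebx, 39: ebx=39
after mov edi, 3: edi=3
after sub ebx, eax: ebx=39-5=34
after add edx, ebx: edx=5+34=39
cmp eax, -1  (cmp 5,-1)
je again: not taken
After step 8: ebx = 34.

34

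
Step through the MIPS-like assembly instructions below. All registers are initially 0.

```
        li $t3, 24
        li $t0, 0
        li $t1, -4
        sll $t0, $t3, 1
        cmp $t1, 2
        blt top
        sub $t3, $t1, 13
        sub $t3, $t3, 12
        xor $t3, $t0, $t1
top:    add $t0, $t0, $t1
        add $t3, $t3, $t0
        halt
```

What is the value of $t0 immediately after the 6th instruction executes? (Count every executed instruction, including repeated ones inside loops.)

48

li $t3, 24 → $t3=24
li $t0, 0 → $t0=0
li $t1, -4 → $t1=-4
sll $t0, $t3, 1 → $t0=24<<1=48
cmp $t1, 2  (cmp -4,2)
blt top: taken
After step 6: $t0 = 48.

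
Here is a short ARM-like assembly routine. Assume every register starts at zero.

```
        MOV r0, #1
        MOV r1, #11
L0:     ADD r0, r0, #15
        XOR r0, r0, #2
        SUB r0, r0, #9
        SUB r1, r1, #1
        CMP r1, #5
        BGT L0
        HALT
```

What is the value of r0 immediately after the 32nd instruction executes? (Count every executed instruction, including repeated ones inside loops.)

after MOV r0, #1: r0=1
after MOV r1, #11: r1=11
after ADD r0, r0, #15: r0=1+15=16
after XOR r0, r0, #2: r0=16^2=18
after SUB r0, r0, #9: r0=18-9=9
after SUB r1, r1, #1: r1=11-1=10
CMP r1, #5  (cmp 10,5)
BGT L0: taken
after ADD r0, r0, #15: r0=9+15=24
after XOR r0, r0, #2: r0=24^2=26
after SUB r0, r0, #9: r0=26-9=17
after SUB r1, r1, #1: r1=10-1=9
CMP r1, #5  (cmp 9,5)
BGT L0: taken
after ADD r0, r0, #15: r0=17+15=32
after XOR r0, r0, #2: r0=32^2=34
after SUB r0, r0, #9: r0=34-9=25
after SUB r1, r1, #1: r1=9-1=8
CMP r1, #5  (cmp 8,5)
BGT L0: taken
after ADD r0, r0, #15: r0=25+15=40
after XOR r0, r0, #2: r0=40^2=42
after SUB r0, r0, #9: r0=42-9=33
after SUB r1, r1, #1: r1=8-1=7
CMP r1, #5  (cmp 7,5)
BGT L0: taken
after ADD r0, r0, #15: r0=33+15=48
after XOR r0, r0, #2: r0=48^2=50
after SUB r0, r0, #9: r0=50-9=41
after SUB r1, r1, #1: r1=7-1=6
CMP r1, #5  (cmp 6,5)
BGT L0: taken
After step 32: r0 = 41.

41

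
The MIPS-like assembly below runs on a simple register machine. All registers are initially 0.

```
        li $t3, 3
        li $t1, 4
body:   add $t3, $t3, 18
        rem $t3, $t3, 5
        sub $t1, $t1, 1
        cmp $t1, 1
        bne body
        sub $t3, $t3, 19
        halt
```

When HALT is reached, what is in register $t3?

-17

after li $t3, 3: $t3=3
after li $t1, 4: $t1=4
after add $t3, $t3, 18: $t3=3+18=21
after rem $t3, $t3, 5: $t3=21%5=1
after sub $t1, $t1, 1: $t1=4-1=3
cmp $t1, 1  (cmp 3,1)
bne body: taken
after add $t3, $t3, 18: $t3=1+18=19
after rem $t3, $t3, 5: $t3=19%5=4
after sub $t1, $t1, 1: $t1=3-1=2
cmp $t1, 1  (cmp 2,1)
bne body: taken
after add $t3, $t3, 18: $t3=4+18=22
after rem $t3, $t3, 5: $t3=22%5=2
after sub $t1, $t1, 1: $t1=2-1=1
cmp $t1, 1  (cmp 1,1)
bne body: not taken
after sub $t3, $t3, 19: $t3=2-19=-17
halt.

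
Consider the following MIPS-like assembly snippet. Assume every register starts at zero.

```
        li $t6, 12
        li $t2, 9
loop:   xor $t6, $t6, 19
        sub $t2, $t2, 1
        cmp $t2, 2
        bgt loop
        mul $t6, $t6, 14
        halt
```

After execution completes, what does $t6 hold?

434

li $t6, 12 → $t6=12
li $t2, 9 → $t2=9
xor $t6, $t6, 19 → $t6=12^19=31
sub $t2, $t2, 1 → $t2=9-1=8
cmp $t2, 2  (cmp 8,2)
bgt loop: taken
xor $t6, $t6, 19 → $t6=31^19=12
sub $t2, $t2, 1 → $t2=8-1=7
cmp $t2, 2  (cmp 7,2)
bgt loop: taken
xor $t6, $t6, 19 → $t6=12^19=31
sub $t2, $t2, 1 → $t2=7-1=6
cmp $t2, 2  (cmp 6,2)
bgt loop: taken
xor $t6, $t6, 19 → $t6=31^19=12
sub $t2, $t2, 1 → $t2=6-1=5
cmp $t2, 2  (cmp 5,2)
bgt loop: taken
xor $t6, $t6, 19 → $t6=12^19=31
sub $t2, $t2, 1 → $t2=5-1=4
cmp $t2, 2  (cmp 4,2)
bgt loop: taken
xor $t6, $t6, 19 → $t6=31^19=12
sub $t2, $t2, 1 → $t2=4-1=3
cmp $t2, 2  (cmp 3,2)
bgt loop: taken
xor $t6, $t6, 19 → $t6=12^19=31
sub $t2, $t2, 1 → $t2=3-1=2
cmp $t2, 2  (cmp 2,2)
bgt loop: not taken
mul $t6, $t6, 14 → $t6=31*14=434
halt.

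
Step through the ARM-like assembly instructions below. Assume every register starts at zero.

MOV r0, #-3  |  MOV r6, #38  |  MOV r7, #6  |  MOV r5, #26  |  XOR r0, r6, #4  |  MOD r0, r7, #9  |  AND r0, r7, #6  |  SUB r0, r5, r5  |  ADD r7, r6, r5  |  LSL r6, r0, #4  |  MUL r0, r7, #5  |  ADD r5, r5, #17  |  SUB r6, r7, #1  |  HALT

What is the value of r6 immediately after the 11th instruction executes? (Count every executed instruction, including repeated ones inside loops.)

after MOV r0, #-3: r0=-3
after MOV r6, #38: r6=38
after MOV r7, #6: r7=6
after MOV r5, #26: r5=26
after XOR r0, r6, #4: r0=38^4=34
after MOD r0, r7, #9: r0=6%9=6
after AND r0, r7, #6: r0=6&6=6
after SUB r0, r5, r5: r0=26-26=0
after ADD r7, r6, r5: r7=38+26=64
after LSL r6, r0, #4: r6=0<<4=0
after MUL r0, r7, #5: r0=64*5=320
After step 11: r6 = 0.

0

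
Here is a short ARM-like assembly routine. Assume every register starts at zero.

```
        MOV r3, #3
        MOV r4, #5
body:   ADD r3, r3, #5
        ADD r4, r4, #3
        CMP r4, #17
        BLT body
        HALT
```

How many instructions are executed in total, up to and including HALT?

MOV r3, #3 → r3=3
MOV r4, #5 → r4=5
ADD r3, r3, #5 → r3=3+5=8
ADD r4, r4, #3 → r4=5+3=8
CMP r4, #17  (cmp 8,17)
BLT body: taken
ADD r3, r3, #5 → r3=8+5=13
ADD r4, r4, #3 → r4=8+3=11
CMP r4, #17  (cmp 11,17)
BLT body: taken
ADD r3, r3, #5 → r3=13+5=18
ADD r4, r4, #3 → r4=11+3=14
CMP r4, #17  (cmp 14,17)
BLT body: taken
ADD r3, r3, #5 → r3=18+5=23
ADD r4, r4, #3 → r4=14+3=17
CMP r4, #17  (cmp 17,17)
BLT body: not taken
halt.
Total executed instructions: 19.

19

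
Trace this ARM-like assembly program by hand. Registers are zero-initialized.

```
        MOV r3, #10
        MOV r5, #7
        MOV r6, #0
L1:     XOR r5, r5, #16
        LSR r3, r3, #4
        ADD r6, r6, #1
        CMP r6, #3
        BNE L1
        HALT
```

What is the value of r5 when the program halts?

after MOV r3, #10: r3=10
after MOV r5, #7: r5=7
after MOV r6, #0: r6=0
after XOR r5, r5, #16: r5=7^16=23
after LSR r3, r3, #4: r3=10>>4=0
after ADD r6, r6, #1: r6=0+1=1
CMP r6, #3  (cmp 1,3)
BNE L1: taken
after XOR r5, r5, #16: r5=23^16=7
after LSR r3, r3, #4: r3=0>>4=0
after ADD r6, r6, #1: r6=1+1=2
CMP r6, #3  (cmp 2,3)
BNE L1: taken
after XOR r5, r5, #16: r5=7^16=23
after LSR r3, r3, #4: r3=0>>4=0
after ADD r6, r6, #1: r6=2+1=3
CMP r6, #3  (cmp 3,3)
BNE L1: not taken
halt.

23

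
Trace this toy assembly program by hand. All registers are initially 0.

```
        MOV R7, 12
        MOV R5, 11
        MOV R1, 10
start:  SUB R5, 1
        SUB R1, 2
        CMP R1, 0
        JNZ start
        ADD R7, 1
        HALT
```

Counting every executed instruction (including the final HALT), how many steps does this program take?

MOV R7, 12 → R7=12
MOV R5, 11 → R5=11
MOV R1, 10 → R1=10
SUB R5, 1 → R5=11-1=10
SUB R1, 2 → R1=10-2=8
CMP R1, 0  (cmp 8,0)
JNZ start: taken
SUB R5, 1 → R5=10-1=9
SUB R1, 2 → R1=8-2=6
CMP R1, 0  (cmp 6,0)
JNZ start: taken
SUB R5, 1 → R5=9-1=8
SUB R1, 2 → R1=6-2=4
CMP R1, 0  (cmp 4,0)
JNZ start: taken
SUB R5, 1 → R5=8-1=7
SUB R1, 2 → R1=4-2=2
CMP R1, 0  (cmp 2,0)
JNZ start: taken
SUB R5, 1 → R5=7-1=6
SUB R1, 2 → R1=2-2=0
CMP R1, 0  (cmp 0,0)
JNZ start: not taken
ADD R7, 1 → R7=12+1=13
halt.
Total executed instructions: 25.

25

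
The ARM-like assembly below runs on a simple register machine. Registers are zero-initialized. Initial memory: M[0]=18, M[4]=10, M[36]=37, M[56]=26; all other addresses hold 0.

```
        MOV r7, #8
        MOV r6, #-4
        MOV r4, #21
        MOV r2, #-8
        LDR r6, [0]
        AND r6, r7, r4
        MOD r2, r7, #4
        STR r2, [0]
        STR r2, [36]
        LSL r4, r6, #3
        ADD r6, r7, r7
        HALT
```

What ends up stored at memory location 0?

0

r7=8
r6=-4
r4=21
r2=-8
r6=M[0]=18
r6=8&21=0
r2=8%4=0
STR r2, [0] → M[0]=0
STR r2, [36] → M[36]=0
r4=0<<3=0
r6=8+8=16
halt.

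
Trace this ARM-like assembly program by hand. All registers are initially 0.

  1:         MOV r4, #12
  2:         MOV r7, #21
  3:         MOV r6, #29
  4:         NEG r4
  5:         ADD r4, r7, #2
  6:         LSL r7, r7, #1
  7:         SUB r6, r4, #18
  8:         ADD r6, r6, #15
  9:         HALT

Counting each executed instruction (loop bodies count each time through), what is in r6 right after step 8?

after MOV r4, #12: r4=12
after MOV r7, #21: r7=21
after MOV r6, #29: r6=29
after NEG r4: r4=-(12)=-12
after ADD r4, r7, #2: r4=21+2=23
after LSL r7, r7, #1: r7=21<<1=42
after SUB r6, r4, #18: r6=23-18=5
after ADD r6, r6, #15: r6=5+15=20
After step 8: r6 = 20.

20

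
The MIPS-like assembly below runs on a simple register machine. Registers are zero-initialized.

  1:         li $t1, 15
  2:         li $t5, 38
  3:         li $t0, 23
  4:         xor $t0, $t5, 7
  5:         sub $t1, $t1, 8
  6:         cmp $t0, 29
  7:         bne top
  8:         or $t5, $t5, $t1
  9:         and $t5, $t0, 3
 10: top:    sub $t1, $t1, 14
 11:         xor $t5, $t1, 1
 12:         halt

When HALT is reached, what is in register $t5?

after li $t1, 15: $t1=15
after li $t5, 38: $t5=38
after li $t0, 23: $t0=23
after xor $t0, $t5, 7: $t0=38^7=33
after sub $t1, $t1, 8: $t1=15-8=7
cmp $t0, 29  (cmp 33,29)
bne top: taken
after sub $t1, $t1, 14: $t1=7-14=-7
after xor $t5, $t1, 1: $t5=(-7)^1=-8
halt.

-8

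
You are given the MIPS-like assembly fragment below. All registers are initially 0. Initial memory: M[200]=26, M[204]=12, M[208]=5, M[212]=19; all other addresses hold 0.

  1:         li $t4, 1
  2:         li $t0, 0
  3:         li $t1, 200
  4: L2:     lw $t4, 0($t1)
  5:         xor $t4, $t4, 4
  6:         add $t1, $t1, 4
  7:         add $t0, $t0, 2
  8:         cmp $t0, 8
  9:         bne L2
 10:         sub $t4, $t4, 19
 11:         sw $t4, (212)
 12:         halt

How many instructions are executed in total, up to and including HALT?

$t4=1
$t0=0
$t1=200
$t4=M[200]=26
$t4=26^4=30
$t1=200+4=204
$t0=0+2=2
cmp $t0, 8  (cmp 2,8)
bne L2: taken
$t4=M[204]=12
$t4=12^4=8
$t1=204+4=208
$t0=2+2=4
cmp $t0, 8  (cmp 4,8)
bne L2: taken
$t4=M[208]=5
$t4=5^4=1
$t1=208+4=212
$t0=4+2=6
cmp $t0, 8  (cmp 6,8)
bne L2: taken
$t4=M[212]=19
$t4=19^4=23
$t1=212+4=216
$t0=6+2=8
cmp $t0, 8  (cmp 8,8)
bne L2: not taken
$t4=23-19=4
sw $t4, (212) → M[212]=4
halt.
Total executed instructions: 30.

30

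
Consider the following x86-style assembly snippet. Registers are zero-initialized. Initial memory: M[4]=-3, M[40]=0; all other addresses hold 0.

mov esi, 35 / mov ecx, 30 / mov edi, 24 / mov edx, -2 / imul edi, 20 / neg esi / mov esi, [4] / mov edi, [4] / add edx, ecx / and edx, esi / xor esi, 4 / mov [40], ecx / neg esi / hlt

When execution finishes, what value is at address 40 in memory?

30

esi=35
ecx=30
edi=24
edx=-2
edi=24*20=480
esi=-(35)=-35
esi=M[4]=-3
edi=M[4]=-3
edx=(-2)+30=28
edx=28&(-3)=28
esi=(-3)^4=-7
mov [40], ecx → M[40]=30
esi=-(-7)=7
halt.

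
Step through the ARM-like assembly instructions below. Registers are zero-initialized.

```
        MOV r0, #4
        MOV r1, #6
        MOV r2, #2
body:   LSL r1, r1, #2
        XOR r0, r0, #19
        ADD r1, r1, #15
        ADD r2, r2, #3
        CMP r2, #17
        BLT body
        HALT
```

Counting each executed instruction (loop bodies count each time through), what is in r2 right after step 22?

11

MOV r0, #4 → r0=4
MOV r1, #6 → r1=6
MOV r2, #2 → r2=2
LSL r1, r1, #2 → r1=6<<2=24
XOR r0, r0, #19 → r0=4^19=23
ADD r1, r1, #15 → r1=24+15=39
ADD r2, r2, #3 → r2=2+3=5
CMP r2, #17  (cmp 5,17)
BLT body: taken
LSL r1, r1, #2 → r1=39<<2=156
XOR r0, r0, #19 → r0=23^19=4
ADD r1, r1, #15 → r1=156+15=171
ADD r2, r2, #3 → r2=5+3=8
CMP r2, #17  (cmp 8,17)
BLT body: taken
LSL r1, r1, #2 → r1=171<<2=684
XOR r0, r0, #19 → r0=4^19=23
ADD r1, r1, #15 → r1=684+15=699
ADD r2, r2, #3 → r2=8+3=11
CMP r2, #17  (cmp 11,17)
BLT body: taken
LSL r1, r1, #2 → r1=699<<2=2796
After step 22: r2 = 11.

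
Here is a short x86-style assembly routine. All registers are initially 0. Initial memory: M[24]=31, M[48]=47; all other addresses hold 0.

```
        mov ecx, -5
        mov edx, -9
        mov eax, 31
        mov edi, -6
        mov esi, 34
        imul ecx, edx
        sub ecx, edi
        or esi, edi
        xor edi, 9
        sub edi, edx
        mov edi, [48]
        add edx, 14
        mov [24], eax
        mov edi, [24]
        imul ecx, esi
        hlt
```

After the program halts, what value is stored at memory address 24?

ecx=-5
edx=-9
eax=31
edi=-6
esi=34
ecx=(-5)*(-9)=45
ecx=45-(-6)=51
esi=34|(-6)=-6
edi=(-6)^9=-13
edi=(-13)-(-9)=-4
edi=M[48]=47
edx=(-9)+14=5
mov [24], eax → M[24]=31
edi=M[24]=31
ecx=51*(-6)=-306
halt.

31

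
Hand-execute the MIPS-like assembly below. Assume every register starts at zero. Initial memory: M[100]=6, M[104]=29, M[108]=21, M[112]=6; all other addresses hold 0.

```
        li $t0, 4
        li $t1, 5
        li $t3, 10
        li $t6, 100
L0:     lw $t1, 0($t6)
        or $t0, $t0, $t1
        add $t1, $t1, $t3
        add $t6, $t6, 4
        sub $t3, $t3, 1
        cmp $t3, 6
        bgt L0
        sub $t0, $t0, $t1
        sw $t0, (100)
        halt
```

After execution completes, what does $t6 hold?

after li $t0, 4: $t0=4
after li $t1, 5: $t1=5
after li $t3, 10: $t3=10
after li $t6, 100: $t6=100
after lw $t1, 0($t6): $t1=M[100]=6
after or $t0, $t0, $t1: $t0=4|6=6
after add $t1, $t1, $t3: $t1=6+10=16
after add $t6, $t6, 4: $t6=100+4=104
after sub $t3, $t3, 1: $t3=10-1=9
cmp $t3, 6  (cmp 9,6)
bgt L0: taken
after lw $t1, 0($t6): $t1=M[104]=29
after or $t0, $t0, $t1: $t0=6|29=31
after add $t1, $t1, $t3: $t1=29+9=38
after add $t6, $t6, 4: $t6=104+4=108
after sub $t3, $t3, 1: $t3=9-1=8
cmp $t3, 6  (cmp 8,6)
bgt L0: taken
after lw $t1, 0($t6): $t1=M[108]=21
after or $t0, $t0, $t1: $t0=31|21=31
after add $t1, $t1, $t3: $t1=21+8=29
after add $t6, $t6, 4: $t6=108+4=112
after sub $t3, $t3, 1: $t3=8-1=7
cmp $t3, 6  (cmp 7,6)
bgt L0: taken
after lw $t1, 0($t6): $t1=M[112]=6
after or $t0, $t0, $t1: $t0=31|6=31
after add $t1, $t1, $t3: $t1=6+7=13
after add $t6, $t6, 4: $t6=112+4=116
after sub $t3, $t3, 1: $t3=7-1=6
cmp $t3, 6  (cmp 6,6)
bgt L0: not taken
after sub $t0, $t0, $t1: $t0=31-13=18
sw $t0, (100) → M[100]=18
halt.

116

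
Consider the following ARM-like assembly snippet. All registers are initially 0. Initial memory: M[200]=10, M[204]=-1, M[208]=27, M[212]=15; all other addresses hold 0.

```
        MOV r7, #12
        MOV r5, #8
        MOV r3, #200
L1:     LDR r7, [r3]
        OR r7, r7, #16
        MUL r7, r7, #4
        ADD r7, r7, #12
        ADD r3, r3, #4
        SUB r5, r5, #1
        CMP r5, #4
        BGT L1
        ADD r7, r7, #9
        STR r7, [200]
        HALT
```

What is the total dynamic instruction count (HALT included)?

38

after MOV r7, #12: r7=12
after MOV r5, #8: r5=8
after MOV r3, #200: r3=200
after LDR r7, [r3]: r7=M[200]=10
after OR r7, r7, #16: r7=10|16=26
after MUL r7, r7, #4: r7=26*4=104
after ADD r7, r7, #12: r7=104+12=116
after ADD r3, r3, #4: r3=200+4=204
after SUB r5, r5, #1: r5=8-1=7
CMP r5, #4  (cmp 7,4)
BGT L1: taken
after LDR r7, [r3]: r7=M[204]=-1
after OR r7, r7, #16: r7=(-1)|16=-1
after MUL r7, r7, #4: r7=(-1)*4=-4
after ADD r7, r7, #12: r7=(-4)+12=8
after ADD r3, r3, #4: r3=204+4=208
after SUB r5, r5, #1: r5=7-1=6
CMP r5, #4  (cmp 6,4)
BGT L1: taken
after LDR r7, [r3]: r7=M[208]=27
after OR r7, r7, #16: r7=27|16=27
after MUL r7, r7, #4: r7=27*4=108
after ADD r7, r7, #12: r7=108+12=120
after ADD r3, r3, #4: r3=208+4=212
after SUB r5, r5, #1: r5=6-1=5
CMP r5, #4  (cmp 5,4)
BGT L1: taken
after LDR r7, [r3]: r7=M[212]=15
after OR r7, r7, #16: r7=15|16=31
after MUL r7, r7, #4: r7=31*4=124
after ADD r7, r7, #12: r7=124+12=136
after ADD r3, r3, #4: r3=212+4=216
after SUB r5, r5, #1: r5=5-1=4
CMP r5, #4  (cmp 4,4)
BGT L1: not taken
after ADD r7, r7, #9: r7=136+9=145
STR r7, [200] → M[200]=145
halt.
Total executed instructions: 38.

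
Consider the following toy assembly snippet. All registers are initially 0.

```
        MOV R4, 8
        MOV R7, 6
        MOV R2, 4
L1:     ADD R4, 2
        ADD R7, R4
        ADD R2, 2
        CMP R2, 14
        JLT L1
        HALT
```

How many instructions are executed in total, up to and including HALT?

29

MOV R4, 8 → R4=8
MOV R7, 6 → R7=6
MOV R2, 4 → R2=4
ADD R4, 2 → R4=8+2=10
ADD R7, R4 → R7=6+10=16
ADD R2, 2 → R2=4+2=6
CMP R2, 14  (cmp 6,14)
JLT L1: taken
ADD R4, 2 → R4=10+2=12
ADD R7, R4 → R7=16+12=28
ADD R2, 2 → R2=6+2=8
CMP R2, 14  (cmp 8,14)
JLT L1: taken
ADD R4, 2 → R4=12+2=14
ADD R7, R4 → R7=28+14=42
ADD R2, 2 → R2=8+2=10
CMP R2, 14  (cmp 10,14)
JLT L1: taken
ADD R4, 2 → R4=14+2=16
ADD R7, R4 → R7=42+16=58
ADD R2, 2 → R2=10+2=12
CMP R2, 14  (cmp 12,14)
JLT L1: taken
ADD R4, 2 → R4=16+2=18
ADD R7, R4 → R7=58+18=76
ADD R2, 2 → R2=12+2=14
CMP R2, 14  (cmp 14,14)
JLT L1: not taken
halt.
Total executed instructions: 29.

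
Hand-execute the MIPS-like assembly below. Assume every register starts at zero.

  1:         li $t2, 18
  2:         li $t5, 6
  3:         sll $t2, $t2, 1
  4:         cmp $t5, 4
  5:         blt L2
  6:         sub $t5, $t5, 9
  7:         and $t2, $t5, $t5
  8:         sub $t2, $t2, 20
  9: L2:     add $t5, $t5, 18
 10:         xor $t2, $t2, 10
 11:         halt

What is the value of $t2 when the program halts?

$t2=18
$t5=6
$t2=18<<1=36
cmp $t5, 4  (cmp 6,4)
blt L2: not taken
$t5=6-9=-3
$t2=(-3)&(-3)=-3
$t2=(-3)-20=-23
$t5=(-3)+18=15
$t2=(-23)^10=-29
halt.

-29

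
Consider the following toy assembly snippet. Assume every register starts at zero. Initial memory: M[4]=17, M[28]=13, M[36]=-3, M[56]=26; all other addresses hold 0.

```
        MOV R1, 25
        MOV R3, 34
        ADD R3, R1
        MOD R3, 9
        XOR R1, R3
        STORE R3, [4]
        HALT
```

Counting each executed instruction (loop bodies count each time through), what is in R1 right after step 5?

28

MOV R1, 25 → R1=25
MOV R3, 34 → R3=34
ADD R3, R1 → R3=34+25=59
MOD R3, 9 → R3=59%9=5
XOR R1, R3 → R1=25^5=28
After step 5: R1 = 28.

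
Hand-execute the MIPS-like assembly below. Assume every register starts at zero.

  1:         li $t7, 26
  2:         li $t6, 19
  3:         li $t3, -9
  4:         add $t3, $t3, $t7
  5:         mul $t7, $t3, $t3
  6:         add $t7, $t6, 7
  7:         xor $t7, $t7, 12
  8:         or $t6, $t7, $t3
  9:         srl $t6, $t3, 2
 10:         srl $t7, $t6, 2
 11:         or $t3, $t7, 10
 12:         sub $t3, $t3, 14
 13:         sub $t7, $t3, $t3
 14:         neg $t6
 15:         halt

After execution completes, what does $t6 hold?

$t7=26
$t6=19
$t3=-9
$t3=(-9)+26=17
$t7=17*17=289
$t7=19+7=26
$t7=26^12=22
$t6=22|17=23
$t6=17>>2=4
$t7=4>>2=1
$t3=1|10=11
$t3=11-14=-3
$t7=(-3)-(-3)=0
$t6=-(4)=-4
halt.

-4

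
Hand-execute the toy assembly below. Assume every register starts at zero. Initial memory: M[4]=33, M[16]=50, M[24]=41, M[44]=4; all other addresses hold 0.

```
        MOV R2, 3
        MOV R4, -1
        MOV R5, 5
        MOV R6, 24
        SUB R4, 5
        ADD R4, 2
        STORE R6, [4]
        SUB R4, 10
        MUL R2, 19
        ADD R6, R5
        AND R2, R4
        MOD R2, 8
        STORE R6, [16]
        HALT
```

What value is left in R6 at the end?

29

R2=3
R4=-1
R5=5
R6=24
R4=(-1)-5=-6
R4=(-6)+2=-4
STORE R6, [4] → M[4]=24
R4=(-4)-10=-14
R2=3*19=57
R6=24+5=29
R2=57&(-14)=48
R2=48%8=0
STORE R6, [16] → M[16]=29
halt.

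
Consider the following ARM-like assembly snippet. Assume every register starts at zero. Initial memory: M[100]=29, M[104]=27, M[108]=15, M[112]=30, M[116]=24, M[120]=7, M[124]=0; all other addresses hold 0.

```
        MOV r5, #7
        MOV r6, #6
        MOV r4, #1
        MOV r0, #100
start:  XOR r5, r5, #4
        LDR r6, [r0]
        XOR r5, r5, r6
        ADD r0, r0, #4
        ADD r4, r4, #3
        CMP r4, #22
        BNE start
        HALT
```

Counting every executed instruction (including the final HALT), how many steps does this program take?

54

MOV r5, #7 → r5=7
MOV r6, #6 → r6=6
MOV r4, #1 → r4=1
MOV r0, #100 → r0=100
XOR r5, r5, #4 → r5=7^4=3
LDR r6, [r0] → r6=M[100]=29
XOR r5, r5, r6 → r5=3^29=30
ADD r0, r0, #4 → r0=100+4=104
ADD r4, r4, #3 → r4=1+3=4
CMP r4, #22  (cmp 4,22)
BNE start: taken
XOR r5, r5, #4 → r5=30^4=26
LDR r6, [r0] → r6=M[104]=27
XOR r5, r5, r6 → r5=26^27=1
ADD r0, r0, #4 → r0=104+4=108
ADD r4, r4, #3 → r4=4+3=7
CMP r4, #22  (cmp 7,22)
BNE start: taken
XOR r5, r5, #4 → r5=1^4=5
LDR r6, [r0] → r6=M[108]=15
XOR r5, r5, r6 → r5=5^15=10
ADD r0, r0, #4 → r0=108+4=112
ADD r4, r4, #3 → r4=7+3=10
CMP r4, #22  (cmp 10,22)
BNE start: taken
XOR r5, r5, #4 → r5=10^4=14
LDR r6, [r0] → r6=M[112]=30
XOR r5, r5, r6 → r5=14^30=16
ADD r0, r0, #4 → r0=112+4=116
ADD r4, r4, #3 → r4=10+3=13
CMP r4, #22  (cmp 13,22)
BNE start: taken
XOR r5, r5, #4 → r5=16^4=20
LDR r6, [r0] → r6=M[116]=24
XOR r5, r5, r6 → r5=20^24=12
ADD r0, r0, #4 → r0=116+4=120
ADD r4, r4, #3 → r4=13+3=16
CMP r4, #22  (cmp 16,22)
BNE start: taken
XOR r5, r5, #4 → r5=12^4=8
LDR r6, [r0] → r6=M[120]=7
XOR r5, r5, r6 → r5=8^7=15
ADD r0, r0, #4 → r0=120+4=124
ADD r4, r4, #3 → r4=16+3=19
CMP r4, #22  (cmp 19,22)
BNE start: taken
XOR r5, r5, #4 → r5=15^4=11
LDR r6, [r0] → r6=M[124]=0
XOR r5, r5, r6 → r5=11^0=11
ADD r0, r0, #4 → r0=124+4=128
ADD r4, r4, #3 → r4=19+3=22
CMP r4, #22  (cmp 22,22)
BNE start: not taken
halt.
Total executed instructions: 54.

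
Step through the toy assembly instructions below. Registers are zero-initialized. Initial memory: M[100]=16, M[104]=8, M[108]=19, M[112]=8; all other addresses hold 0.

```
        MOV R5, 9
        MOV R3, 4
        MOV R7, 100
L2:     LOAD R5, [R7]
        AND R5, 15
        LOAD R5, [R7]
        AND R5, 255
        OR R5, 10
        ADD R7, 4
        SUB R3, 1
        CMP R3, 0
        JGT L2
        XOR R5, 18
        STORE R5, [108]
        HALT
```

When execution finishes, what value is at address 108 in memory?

after MOV R5, 9: R5=9
after MOV R3, 4: R3=4
after MOV R7, 100: R7=100
after LOAD R5, [R7]: R5=M[100]=16
after AND R5, 15: R5=16&15=0
after LOAD R5, [R7]: R5=M[100]=16
after AND R5, 255: R5=16&255=16
after OR R5, 10: R5=16|10=26
after ADD R7, 4: R7=100+4=104
after SUB R3, 1: R3=4-1=3
CMP R3, 0  (cmp 3,0)
JGT L2: taken
after LOAD R5, [R7]: R5=M[104]=8
after AND R5, 15: R5=8&15=8
after LOAD R5, [R7]: R5=M[104]=8
after AND R5, 255: R5=8&255=8
after OR R5, 10: R5=8|10=10
after ADD R7, 4: R7=104+4=108
after SUB R3, 1: R3=3-1=2
CMP R3, 0  (cmp 2,0)
JGT L2: taken
after LOAD R5, [R7]: R5=M[108]=19
after AND R5, 15: R5=19&15=3
after LOAD R5, [R7]: R5=M[108]=19
after AND R5, 255: R5=19&255=19
after OR R5, 10: R5=19|10=27
after ADD R7, 4: R7=108+4=112
after SUB R3, 1: R3=2-1=1
CMP R3, 0  (cmp 1,0)
JGT L2: taken
after LOAD R5, [R7]: R5=M[112]=8
after AND R5, 15: R5=8&15=8
after LOAD R5, [R7]: R5=M[112]=8
after AND R5, 255: R5=8&255=8
after OR R5, 10: R5=8|10=10
after ADD R7, 4: R7=112+4=116
after SUB R3, 1: R3=1-1=0
CMP R3, 0  (cmp 0,0)
JGT L2: not taken
after XOR R5, 18: R5=10^18=24
STORE R5, [108] → M[108]=24
halt.

24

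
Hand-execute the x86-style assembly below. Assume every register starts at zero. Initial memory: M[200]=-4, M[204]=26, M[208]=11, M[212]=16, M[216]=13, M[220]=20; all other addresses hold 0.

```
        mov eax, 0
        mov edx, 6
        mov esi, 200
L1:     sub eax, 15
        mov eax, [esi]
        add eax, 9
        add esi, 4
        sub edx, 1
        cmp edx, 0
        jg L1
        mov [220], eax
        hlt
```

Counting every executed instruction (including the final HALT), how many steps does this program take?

47

after mov eax, 0: eax=0
after mov edx, 6: edx=6
after mov esi, 200: esi=200
after sub eax, 15: eax=0-15=-15
after mov eax, [esi]: eax=M[200]=-4
after add eax, 9: eax=(-4)+9=5
after add esi, 4: esi=200+4=204
after sub edx, 1: edx=6-1=5
cmp edx, 0  (cmp 5,0)
jg L1: taken
after sub eax, 15: eax=5-15=-10
after mov eax, [esi]: eax=M[204]=26
after add eax, 9: eax=26+9=35
after add esi, 4: esi=204+4=208
after sub edx, 1: edx=5-1=4
cmp edx, 0  (cmp 4,0)
jg L1: taken
after sub eax, 15: eax=35-15=20
after mov eax, [esi]: eax=M[208]=11
after add eax, 9: eax=11+9=20
after add esi, 4: esi=208+4=212
after sub edx, 1: edx=4-1=3
cmp edx, 0  (cmp 3,0)
jg L1: taken
after sub eax, 15: eax=20-15=5
after mov eax, [esi]: eax=M[212]=16
after add eax, 9: eax=16+9=25
after add esi, 4: esi=212+4=216
after sub edx, 1: edx=3-1=2
cmp edx, 0  (cmp 2,0)
jg L1: taken
after sub eax, 15: eax=25-15=10
after mov eax, [esi]: eax=M[216]=13
after add eax, 9: eax=13+9=22
after add esi, 4: esi=216+4=220
after sub edx, 1: edx=2-1=1
cmp edx, 0  (cmp 1,0)
jg L1: taken
after sub eax, 15: eax=22-15=7
after mov eax, [esi]: eax=M[220]=20
after add eax, 9: eax=20+9=29
after add esi, 4: esi=220+4=224
after sub edx, 1: edx=1-1=0
cmp edx, 0  (cmp 0,0)
jg L1: not taken
mov [220], eax → M[220]=29
halt.
Total executed instructions: 47.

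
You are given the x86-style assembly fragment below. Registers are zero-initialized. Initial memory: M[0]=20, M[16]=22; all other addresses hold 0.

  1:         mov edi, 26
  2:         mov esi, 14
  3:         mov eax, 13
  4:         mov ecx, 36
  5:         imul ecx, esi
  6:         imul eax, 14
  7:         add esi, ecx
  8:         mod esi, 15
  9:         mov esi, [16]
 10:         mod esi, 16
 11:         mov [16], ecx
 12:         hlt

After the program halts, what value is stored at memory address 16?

504

mov edi, 26 → edi=26
mov esi, 14 → esi=14
mov eax, 13 → eax=13
mov ecx, 36 → ecx=36
imul ecx, esi → ecx=36*14=504
imul eax, 14 → eax=13*14=182
add esi, ecx → esi=14+504=518
mod esi, 15 → esi=518%15=8
mov esi, [16] → esi=M[16]=22
mod esi, 16 → esi=22%16=6
mov [16], ecx → M[16]=504
halt.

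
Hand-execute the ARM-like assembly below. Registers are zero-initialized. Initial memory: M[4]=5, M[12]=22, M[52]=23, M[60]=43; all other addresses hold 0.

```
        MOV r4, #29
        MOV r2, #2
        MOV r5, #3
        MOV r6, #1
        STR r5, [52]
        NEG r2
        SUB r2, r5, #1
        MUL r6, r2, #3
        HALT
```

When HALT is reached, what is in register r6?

6

after MOV r4, #29: r4=29
after MOV r2, #2: r2=2
after MOV r5, #3: r5=3
after MOV r6, #1: r6=1
STR r5, [52] → M[52]=3
after NEG r2: r2=-(2)=-2
after SUB r2, r5, #1: r2=3-1=2
after MUL r6, r2, #3: r6=2*3=6
halt.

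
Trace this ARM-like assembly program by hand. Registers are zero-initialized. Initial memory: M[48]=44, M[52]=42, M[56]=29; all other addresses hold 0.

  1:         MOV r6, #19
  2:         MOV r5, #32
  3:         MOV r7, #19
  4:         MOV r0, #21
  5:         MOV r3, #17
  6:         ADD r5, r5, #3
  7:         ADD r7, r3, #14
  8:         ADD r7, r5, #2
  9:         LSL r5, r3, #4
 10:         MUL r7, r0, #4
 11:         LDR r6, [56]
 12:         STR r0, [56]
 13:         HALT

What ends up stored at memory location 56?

MOV r6, #19 → r6=19
MOV r5, #32 → r5=32
MOV r7, #19 → r7=19
MOV r0, #21 → r0=21
MOV r3, #17 → r3=17
ADD r5, r5, #3 → r5=32+3=35
ADD r7, r3, #14 → r7=17+14=31
ADD r7, r5, #2 → r7=35+2=37
LSL r5, r3, #4 → r5=17<<4=272
MUL r7, r0, #4 → r7=21*4=84
LDR r6, [56] → r6=M[56]=29
STR r0, [56] → M[56]=21
halt.

21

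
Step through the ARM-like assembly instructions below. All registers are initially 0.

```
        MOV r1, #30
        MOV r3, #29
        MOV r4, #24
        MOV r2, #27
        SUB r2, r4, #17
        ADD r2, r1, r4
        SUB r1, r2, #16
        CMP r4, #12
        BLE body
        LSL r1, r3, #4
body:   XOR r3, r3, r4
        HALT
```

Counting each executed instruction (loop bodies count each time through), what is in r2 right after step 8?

r1=30
r3=29
r4=24
r2=27
r2=24-17=7
r2=30+24=54
r1=54-16=38
CMP r4, #12  (cmp 24,12)
After step 8: r2 = 54.

54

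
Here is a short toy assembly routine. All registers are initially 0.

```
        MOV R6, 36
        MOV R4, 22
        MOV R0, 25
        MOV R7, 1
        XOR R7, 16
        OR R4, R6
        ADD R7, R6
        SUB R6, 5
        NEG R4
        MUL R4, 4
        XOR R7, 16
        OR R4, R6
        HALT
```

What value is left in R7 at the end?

37

MOV R6, 36 → R6=36
MOV R4, 22 → R4=22
MOV R0, 25 → R0=25
MOV R7, 1 → R7=1
XOR R7, 16 → R7=1^16=17
OR R4, R6 → R4=22|36=54
ADD R7, R6 → R7=17+36=53
SUB R6, 5 → R6=36-5=31
NEG R4 → R4=-(54)=-54
MUL R4, 4 → R4=(-54)*4=-216
XOR R7, 16 → R7=53^16=37
OR R4, R6 → R4=(-216)|31=-193
halt.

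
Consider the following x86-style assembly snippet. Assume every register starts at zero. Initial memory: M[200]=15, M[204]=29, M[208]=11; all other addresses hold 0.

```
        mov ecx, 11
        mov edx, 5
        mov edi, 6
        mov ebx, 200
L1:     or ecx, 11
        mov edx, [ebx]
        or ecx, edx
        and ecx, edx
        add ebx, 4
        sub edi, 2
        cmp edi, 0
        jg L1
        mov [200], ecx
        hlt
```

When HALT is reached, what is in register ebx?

212

mov ecx, 11 → ecx=11
mov edx, 5 → edx=5
mov edi, 6 → edi=6
mov ebx, 200 → ebx=200
or ecx, 11 → ecx=11|11=11
mov edx, [ebx] → edx=M[200]=15
or ecx, edx → ecx=11|15=15
and ecx, edx → ecx=15&15=15
add ebx, 4 → ebx=200+4=204
sub edi, 2 → edi=6-2=4
cmp edi, 0  (cmp 4,0)
jg L1: taken
or ecx, 11 → ecx=15|11=15
mov edx, [ebx] → edx=M[204]=29
or ecx, edx → ecx=15|29=31
and ecx, edx → ecx=31&29=29
add ebx, 4 → ebx=204+4=208
sub edi, 2 → edi=4-2=2
cmp edi, 0  (cmp 2,0)
jg L1: taken
or ecx, 11 → ecx=29|11=31
mov edx, [ebx] → edx=M[208]=11
or ecx, edx → ecx=31|11=31
and ecx, edx → ecx=31&11=11
add ebx, 4 → ebx=208+4=212
sub edi, 2 → edi=2-2=0
cmp edi, 0  (cmp 0,0)
jg L1: not taken
mov [200], ecx → M[200]=11
halt.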